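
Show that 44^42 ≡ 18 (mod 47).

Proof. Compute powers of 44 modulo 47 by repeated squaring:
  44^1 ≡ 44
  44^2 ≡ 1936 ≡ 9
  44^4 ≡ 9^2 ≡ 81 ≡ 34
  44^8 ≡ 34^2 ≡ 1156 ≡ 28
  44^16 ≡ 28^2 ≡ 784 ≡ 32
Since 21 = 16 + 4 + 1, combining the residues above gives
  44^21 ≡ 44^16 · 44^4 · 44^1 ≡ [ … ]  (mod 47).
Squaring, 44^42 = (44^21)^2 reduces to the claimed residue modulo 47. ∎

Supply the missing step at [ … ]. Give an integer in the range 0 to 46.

44^16 · 44^4 · 44^1 ≡ 32 · 34 · 44 = 47872.
47872 mod 47 = 26, so 44^21 ≡ 26 (mod 47).

26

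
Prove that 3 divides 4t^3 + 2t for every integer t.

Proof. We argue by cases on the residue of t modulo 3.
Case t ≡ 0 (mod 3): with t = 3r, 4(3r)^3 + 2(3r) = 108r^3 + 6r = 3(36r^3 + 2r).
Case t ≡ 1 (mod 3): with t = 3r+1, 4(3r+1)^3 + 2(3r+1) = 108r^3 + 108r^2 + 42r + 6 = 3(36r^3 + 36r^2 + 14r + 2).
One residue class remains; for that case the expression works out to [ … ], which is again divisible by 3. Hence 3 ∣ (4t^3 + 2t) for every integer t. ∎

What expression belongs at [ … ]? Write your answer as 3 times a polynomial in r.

3(36r^3 + 72r^2 + 50r + 12)

The residues treated are {0, 1}, so the missing case is t ≡ 2 (mod 3); write t = 3r+2.
Then 4(3r+2)^3 + 2(3r+2) = 108r^3 + 216r^2 + 150r + 36 = 3(36r^3 + 72r^2 + 50r + 12).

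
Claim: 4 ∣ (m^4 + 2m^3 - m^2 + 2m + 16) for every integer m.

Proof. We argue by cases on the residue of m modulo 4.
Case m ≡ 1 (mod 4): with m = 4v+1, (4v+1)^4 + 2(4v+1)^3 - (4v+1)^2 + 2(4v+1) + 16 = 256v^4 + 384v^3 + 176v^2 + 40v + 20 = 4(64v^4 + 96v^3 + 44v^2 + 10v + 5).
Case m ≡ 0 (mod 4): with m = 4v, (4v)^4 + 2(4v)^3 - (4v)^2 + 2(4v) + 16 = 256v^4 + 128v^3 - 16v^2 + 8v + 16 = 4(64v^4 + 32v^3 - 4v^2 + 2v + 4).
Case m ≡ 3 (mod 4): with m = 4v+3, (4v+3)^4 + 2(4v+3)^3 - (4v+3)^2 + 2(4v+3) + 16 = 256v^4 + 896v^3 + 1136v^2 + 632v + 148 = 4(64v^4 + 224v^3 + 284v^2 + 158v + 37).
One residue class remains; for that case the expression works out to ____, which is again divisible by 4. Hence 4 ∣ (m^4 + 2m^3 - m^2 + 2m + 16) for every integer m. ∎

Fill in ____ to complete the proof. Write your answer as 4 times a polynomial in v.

The residues treated are {1, 0, 3}, so the missing case is m ≡ 2 (mod 4); write m = 4v+2.
Then (4v+2)^4 + 2(4v+2)^3 - (4v+2)^2 + 2(4v+2) + 16 = 256v^4 + 640v^3 + 560v^2 + 216v + 48 = 4(64v^4 + 160v^3 + 140v^2 + 54v + 12).

4(64v^4 + 160v^3 + 140v^2 + 54v + 12)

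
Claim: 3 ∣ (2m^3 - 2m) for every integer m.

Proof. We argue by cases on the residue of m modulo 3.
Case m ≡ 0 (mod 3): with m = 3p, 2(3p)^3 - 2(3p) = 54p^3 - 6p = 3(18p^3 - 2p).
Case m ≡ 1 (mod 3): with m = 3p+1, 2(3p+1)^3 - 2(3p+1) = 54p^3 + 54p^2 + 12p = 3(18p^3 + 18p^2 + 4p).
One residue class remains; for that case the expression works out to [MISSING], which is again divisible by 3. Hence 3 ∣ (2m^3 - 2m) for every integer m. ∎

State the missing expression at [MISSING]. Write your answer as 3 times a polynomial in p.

The residues treated are {0, 1}, so the missing case is m ≡ 2 (mod 3); write m = 3p+2.
Then 2(3p+2)^3 - 2(3p+2) = 54p^3 + 108p^2 + 66p + 12 = 3(18p^3 + 36p^2 + 22p + 4).

3(18p^3 + 36p^2 + 22p + 4)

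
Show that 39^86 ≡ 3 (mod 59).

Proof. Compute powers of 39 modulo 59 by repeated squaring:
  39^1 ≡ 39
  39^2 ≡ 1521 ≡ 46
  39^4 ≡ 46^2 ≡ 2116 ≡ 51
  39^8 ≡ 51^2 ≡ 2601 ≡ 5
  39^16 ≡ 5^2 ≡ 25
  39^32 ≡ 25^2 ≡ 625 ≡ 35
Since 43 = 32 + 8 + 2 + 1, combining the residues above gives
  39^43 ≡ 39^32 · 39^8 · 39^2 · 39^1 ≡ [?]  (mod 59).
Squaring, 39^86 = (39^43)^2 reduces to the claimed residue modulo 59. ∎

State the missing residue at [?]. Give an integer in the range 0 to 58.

11

Multiply the listed residues: 35 · 5 · 46 · 39 = 175 → 8050 → 313950.
Reducing modulo 59: 313950 = 5321·59 + 11, so 39^43 ≡ 11.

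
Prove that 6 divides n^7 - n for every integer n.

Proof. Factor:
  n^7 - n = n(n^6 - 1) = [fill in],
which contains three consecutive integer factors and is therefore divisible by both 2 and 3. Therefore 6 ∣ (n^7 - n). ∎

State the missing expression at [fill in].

(n - 1)n(n + 1)(n^4 + n^2 + 1)

n^6 - 1 = (n^2 - 1)(n^4 + n^2 + 1), and n^2 - 1 = (n-1)(n+1).
So n(n^6 - 1) = (n - 1)n(n + 1)(n^4 + n^2 + 1).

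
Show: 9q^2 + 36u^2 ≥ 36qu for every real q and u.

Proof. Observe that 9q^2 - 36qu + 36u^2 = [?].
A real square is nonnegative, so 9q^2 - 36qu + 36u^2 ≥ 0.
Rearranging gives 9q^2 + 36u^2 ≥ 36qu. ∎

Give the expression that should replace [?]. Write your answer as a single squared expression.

9q^2 - 36qu + 36u^2 is a perfect-square trinomial: the outer terms are (3q)^2 and (6u)^2, and the cross term is -2·3q·6u.
So 9q^2 - 36qu + 36u^2 = (3q - 6u)^2 ≥ 0.

(3q - 6u)^2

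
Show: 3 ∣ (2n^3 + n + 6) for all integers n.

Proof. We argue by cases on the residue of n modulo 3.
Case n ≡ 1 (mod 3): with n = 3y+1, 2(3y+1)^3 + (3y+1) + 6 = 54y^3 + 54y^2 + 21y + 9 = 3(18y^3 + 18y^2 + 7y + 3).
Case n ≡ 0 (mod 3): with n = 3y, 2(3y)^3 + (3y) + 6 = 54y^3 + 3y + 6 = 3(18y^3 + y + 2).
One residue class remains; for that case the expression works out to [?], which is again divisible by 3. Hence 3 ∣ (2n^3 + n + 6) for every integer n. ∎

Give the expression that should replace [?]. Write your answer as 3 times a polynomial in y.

3(18y^3 + 36y^2 + 25y + 8)

The residues treated are {1, 0}, so the missing case is n ≡ 2 (mod 3); write n = 3y+2.
Then 2(3y+2)^3 + (3y+2) + 6 = 54y^3 + 108y^2 + 75y + 24 = 3(18y^3 + 36y^2 + 25y + 8).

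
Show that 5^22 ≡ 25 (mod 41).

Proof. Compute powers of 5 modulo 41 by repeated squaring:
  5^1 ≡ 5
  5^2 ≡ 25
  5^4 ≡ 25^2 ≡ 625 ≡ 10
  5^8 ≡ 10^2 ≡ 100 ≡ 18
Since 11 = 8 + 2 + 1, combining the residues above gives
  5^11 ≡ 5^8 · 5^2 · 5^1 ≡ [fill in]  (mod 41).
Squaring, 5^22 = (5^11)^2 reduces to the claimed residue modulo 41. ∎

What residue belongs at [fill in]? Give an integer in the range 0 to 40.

5^8 · 5^2 · 5^1 ≡ 18 · 25 · 5 = 2250.
2250 mod 41 = 36, so 5^11 ≡ 36 (mod 41).

36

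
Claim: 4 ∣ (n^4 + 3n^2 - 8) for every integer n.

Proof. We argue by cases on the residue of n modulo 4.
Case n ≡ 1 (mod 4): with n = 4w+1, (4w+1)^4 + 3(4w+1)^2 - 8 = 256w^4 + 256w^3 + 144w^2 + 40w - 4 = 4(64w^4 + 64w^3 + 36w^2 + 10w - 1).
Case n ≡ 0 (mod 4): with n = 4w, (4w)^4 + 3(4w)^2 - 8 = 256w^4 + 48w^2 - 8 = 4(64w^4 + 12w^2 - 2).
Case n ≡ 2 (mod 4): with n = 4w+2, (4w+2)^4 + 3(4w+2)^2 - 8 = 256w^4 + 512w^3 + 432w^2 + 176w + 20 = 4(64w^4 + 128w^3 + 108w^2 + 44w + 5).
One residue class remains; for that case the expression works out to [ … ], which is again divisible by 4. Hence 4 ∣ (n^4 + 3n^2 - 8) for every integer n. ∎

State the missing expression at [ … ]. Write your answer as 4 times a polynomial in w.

4(64w^4 + 192w^3 + 228w^2 + 126w + 25)

The residues treated are {1, 0, 2}, so the missing case is n ≡ 3 (mod 4); write n = 4w+3.
Then (4w+3)^4 + 3(4w+3)^2 - 8 = 256w^4 + 768w^3 + 912w^2 + 504w + 100 = 4(64w^4 + 192w^3 + 228w^2 + 126w + 25).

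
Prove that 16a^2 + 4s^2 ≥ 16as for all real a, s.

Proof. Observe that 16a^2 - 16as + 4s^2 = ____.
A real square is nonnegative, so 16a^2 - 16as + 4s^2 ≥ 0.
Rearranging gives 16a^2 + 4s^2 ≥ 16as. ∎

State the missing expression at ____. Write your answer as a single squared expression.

The leading and trailing coefficients are 4^2 and 2^2, and 16 = 2·4·2, so the trinomial is (4a - 2s)^2.
Hence 16a^2 - 16as + 4s^2 ≥ 0.

(4a - 2s)^2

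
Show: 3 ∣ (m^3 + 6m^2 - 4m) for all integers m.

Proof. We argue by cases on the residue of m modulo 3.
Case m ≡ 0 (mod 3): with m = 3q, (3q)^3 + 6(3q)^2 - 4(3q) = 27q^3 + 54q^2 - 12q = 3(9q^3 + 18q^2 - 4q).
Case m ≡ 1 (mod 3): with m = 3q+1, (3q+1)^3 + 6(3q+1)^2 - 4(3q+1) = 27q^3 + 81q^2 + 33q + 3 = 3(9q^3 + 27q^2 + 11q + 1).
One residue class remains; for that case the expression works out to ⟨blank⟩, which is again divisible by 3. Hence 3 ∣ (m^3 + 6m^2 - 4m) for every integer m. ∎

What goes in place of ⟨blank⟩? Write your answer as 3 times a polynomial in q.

3(9q^3 + 36q^2 + 32q + 8)

The residues treated are {0, 1}, so the missing case is m ≡ 2 (mod 3); write m = 3q+2.
Then (3q+2)^3 + 6(3q+2)^2 - 4(3q+2) = 27q^3 + 108q^2 + 96q + 24 = 3(9q^3 + 36q^2 + 32q + 8).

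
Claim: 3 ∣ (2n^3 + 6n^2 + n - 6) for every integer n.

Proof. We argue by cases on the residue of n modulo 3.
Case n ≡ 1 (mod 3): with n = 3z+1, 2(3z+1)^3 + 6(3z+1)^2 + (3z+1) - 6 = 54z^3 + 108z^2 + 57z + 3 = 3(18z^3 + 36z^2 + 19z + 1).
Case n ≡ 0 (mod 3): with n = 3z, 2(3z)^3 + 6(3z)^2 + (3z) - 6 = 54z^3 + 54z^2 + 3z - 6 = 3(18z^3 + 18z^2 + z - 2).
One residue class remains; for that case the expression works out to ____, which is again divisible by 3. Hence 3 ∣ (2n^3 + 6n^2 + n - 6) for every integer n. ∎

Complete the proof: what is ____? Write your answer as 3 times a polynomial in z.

3(18z^3 + 54z^2 + 49z + 12)

The residues treated are {1, 0}, so the missing case is n ≡ 2 (mod 3); write n = 3z+2.
Then 2(3z+2)^3 + 6(3z+2)^2 + (3z+2) - 6 = 54z^3 + 162z^2 + 147z + 36 = 3(18z^3 + 54z^2 + 49z + 12).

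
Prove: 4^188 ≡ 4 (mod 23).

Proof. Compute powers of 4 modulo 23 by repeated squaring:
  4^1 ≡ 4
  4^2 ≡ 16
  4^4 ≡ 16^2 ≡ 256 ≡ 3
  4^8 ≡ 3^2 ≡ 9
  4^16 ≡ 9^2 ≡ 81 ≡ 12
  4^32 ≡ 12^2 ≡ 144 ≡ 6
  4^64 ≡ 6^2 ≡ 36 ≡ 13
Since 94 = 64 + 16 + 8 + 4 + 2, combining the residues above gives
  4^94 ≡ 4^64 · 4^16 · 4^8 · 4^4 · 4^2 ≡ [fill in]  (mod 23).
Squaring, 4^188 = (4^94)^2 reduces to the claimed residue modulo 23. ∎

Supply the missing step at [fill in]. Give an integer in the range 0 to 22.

2

4^64 · 4^16 · 4^8 · 4^4 · 4^2 ≡ 13 · 12 · 9 · 3 · 16 = 67392.
67392 mod 23 = 2, so 4^94 ≡ 2 (mod 23).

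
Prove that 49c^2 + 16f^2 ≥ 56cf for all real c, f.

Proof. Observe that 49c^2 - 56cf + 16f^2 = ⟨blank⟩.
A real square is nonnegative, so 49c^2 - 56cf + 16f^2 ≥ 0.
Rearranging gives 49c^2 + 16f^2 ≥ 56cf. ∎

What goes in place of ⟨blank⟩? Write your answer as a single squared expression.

(7c - 4f)^2

The leading and trailing coefficients are 7^2 and 4^2, and 56 = 2·7·4, so the trinomial is (7c - 4f)^2.
Hence 49c^2 - 56cf + 16f^2 ≥ 0.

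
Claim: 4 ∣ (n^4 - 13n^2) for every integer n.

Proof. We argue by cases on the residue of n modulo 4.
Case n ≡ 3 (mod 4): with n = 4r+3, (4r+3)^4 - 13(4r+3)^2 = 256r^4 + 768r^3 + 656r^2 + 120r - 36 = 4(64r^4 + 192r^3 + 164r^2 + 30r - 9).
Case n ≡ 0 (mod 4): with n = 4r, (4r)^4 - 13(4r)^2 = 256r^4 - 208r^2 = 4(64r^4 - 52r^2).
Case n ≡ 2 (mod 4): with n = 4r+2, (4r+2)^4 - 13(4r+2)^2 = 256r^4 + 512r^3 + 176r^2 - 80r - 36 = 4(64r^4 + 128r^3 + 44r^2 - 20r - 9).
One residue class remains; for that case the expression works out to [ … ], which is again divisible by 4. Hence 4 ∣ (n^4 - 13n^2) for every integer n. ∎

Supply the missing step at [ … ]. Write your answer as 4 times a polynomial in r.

Only n ≡ 1 (mod 4) is unaccounted for. Put n = 4r+1:
(4r+1)^4 - 13(4r+1)^2 expands to 256r^4 + 256r^3 - 112r^2 - 88r - 12,
and factoring out 4 leaves 4(64r^4 + 64r^3 - 28r^2 - 22r - 3).

4(64r^4 + 64r^3 - 28r^2 - 22r - 3)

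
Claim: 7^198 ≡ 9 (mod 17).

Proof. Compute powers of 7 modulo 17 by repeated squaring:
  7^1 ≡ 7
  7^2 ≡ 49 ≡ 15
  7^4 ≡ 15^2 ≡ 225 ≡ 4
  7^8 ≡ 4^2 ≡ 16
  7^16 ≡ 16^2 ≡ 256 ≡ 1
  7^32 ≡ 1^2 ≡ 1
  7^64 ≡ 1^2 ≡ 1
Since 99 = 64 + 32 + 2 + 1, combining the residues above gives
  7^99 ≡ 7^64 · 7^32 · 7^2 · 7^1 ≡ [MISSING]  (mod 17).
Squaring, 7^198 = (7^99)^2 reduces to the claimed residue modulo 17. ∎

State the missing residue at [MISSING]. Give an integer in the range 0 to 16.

Multiply the listed residues: 1 · 1 · 15 · 7 = 1 → 15 → 105.
Reducing modulo 17: 105 = 6·17 + 3, so 7^99 ≡ 3.

3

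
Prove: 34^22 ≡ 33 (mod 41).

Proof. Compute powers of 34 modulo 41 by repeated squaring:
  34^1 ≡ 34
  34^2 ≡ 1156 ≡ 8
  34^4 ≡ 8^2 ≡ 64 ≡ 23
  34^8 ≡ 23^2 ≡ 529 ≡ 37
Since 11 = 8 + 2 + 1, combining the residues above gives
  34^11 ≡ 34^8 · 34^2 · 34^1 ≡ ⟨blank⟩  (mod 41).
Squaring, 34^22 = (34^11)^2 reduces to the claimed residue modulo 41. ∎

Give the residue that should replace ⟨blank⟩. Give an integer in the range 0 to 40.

19

Multiply the listed residues: 37 · 8 · 34 = 296 → 10064.
Reducing modulo 41: 10064 = 245·41 + 19, so 34^11 ≡ 19.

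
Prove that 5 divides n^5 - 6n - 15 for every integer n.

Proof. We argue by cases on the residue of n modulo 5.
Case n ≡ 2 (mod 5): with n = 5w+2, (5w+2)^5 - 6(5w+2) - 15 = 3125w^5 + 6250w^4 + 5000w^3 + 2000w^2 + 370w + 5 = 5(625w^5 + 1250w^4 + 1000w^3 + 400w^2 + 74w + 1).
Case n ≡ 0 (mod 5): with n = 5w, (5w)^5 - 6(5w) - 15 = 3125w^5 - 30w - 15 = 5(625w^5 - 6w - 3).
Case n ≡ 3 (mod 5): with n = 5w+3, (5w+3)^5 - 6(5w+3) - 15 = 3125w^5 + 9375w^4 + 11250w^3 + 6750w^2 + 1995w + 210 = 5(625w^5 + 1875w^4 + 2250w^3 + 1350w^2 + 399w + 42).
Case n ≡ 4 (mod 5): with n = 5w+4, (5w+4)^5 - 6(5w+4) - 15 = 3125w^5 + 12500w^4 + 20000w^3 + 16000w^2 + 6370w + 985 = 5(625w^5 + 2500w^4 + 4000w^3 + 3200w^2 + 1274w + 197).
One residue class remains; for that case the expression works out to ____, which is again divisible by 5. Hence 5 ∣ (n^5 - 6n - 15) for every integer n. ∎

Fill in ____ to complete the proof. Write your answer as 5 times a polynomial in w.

The residues treated are {2, 0, 3, 4}, so the missing case is n ≡ 1 (mod 5); write n = 5w+1.
Then (5w+1)^5 - 6(5w+1) - 15 = 3125w^5 + 3125w^4 + 1250w^3 + 250w^2 - 5w - 20 = 5(625w^5 + 625w^4 + 250w^3 + 50w^2 - w - 4).

5(625w^5 + 625w^4 + 250w^3 + 50w^2 - w - 4)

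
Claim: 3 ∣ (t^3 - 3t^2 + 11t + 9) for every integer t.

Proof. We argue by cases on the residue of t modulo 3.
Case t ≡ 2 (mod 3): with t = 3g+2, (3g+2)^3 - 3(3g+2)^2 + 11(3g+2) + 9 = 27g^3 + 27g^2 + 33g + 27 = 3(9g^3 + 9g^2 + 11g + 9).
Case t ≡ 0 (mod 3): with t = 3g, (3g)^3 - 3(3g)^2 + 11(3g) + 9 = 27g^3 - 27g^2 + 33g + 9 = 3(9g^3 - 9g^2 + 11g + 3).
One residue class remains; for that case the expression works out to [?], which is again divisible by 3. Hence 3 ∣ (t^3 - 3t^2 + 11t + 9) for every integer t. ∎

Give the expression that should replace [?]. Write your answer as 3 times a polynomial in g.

3(9g^3 + 8g + 6)

The residues treated are {2, 0}, so the missing case is t ≡ 1 (mod 3); write t = 3g+1.
Then (3g+1)^3 - 3(3g+1)^2 + 11(3g+1) + 9 = 27g^3 + 24g + 18 = 3(9g^3 + 8g + 6).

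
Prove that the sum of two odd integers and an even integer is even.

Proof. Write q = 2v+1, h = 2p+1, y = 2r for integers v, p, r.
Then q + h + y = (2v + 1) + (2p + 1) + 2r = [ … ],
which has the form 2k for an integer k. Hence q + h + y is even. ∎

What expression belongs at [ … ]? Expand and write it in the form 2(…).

2(p + r + v + 1)

Expanding: (2v + 1) + (2p + 1) + 2r = 2p + 2r + 2v + 2.
Every term is even; pulling out the factor of 2 gives 2(p + r + v + 1).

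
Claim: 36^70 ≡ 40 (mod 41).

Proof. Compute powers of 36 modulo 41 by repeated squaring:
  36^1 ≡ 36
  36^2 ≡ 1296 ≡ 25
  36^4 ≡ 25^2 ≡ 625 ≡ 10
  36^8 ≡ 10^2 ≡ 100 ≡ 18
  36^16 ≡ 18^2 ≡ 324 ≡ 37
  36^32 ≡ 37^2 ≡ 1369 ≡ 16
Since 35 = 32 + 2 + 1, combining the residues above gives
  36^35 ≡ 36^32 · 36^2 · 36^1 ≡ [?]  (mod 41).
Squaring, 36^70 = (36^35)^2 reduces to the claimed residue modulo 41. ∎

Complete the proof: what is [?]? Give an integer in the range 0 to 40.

Multiply the listed residues: 16 · 25 · 36 = 400 → 14400.
Reducing modulo 41: 14400 = 351·41 + 9, so 36^35 ≡ 9.

9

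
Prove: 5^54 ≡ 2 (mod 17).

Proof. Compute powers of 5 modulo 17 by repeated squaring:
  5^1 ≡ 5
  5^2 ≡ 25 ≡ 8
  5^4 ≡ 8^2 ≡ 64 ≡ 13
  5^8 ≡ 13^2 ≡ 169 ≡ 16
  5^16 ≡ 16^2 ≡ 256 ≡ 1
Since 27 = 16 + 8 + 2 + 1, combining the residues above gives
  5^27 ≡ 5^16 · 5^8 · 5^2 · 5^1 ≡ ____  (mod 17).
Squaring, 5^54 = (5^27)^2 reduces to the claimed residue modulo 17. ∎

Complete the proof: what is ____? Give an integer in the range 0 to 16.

11

Multiply the listed residues: 1 · 16 · 8 · 5 = 16 → 128 → 640.
Reducing modulo 17: 640 = 37·17 + 11, so 5^27 ≡ 11.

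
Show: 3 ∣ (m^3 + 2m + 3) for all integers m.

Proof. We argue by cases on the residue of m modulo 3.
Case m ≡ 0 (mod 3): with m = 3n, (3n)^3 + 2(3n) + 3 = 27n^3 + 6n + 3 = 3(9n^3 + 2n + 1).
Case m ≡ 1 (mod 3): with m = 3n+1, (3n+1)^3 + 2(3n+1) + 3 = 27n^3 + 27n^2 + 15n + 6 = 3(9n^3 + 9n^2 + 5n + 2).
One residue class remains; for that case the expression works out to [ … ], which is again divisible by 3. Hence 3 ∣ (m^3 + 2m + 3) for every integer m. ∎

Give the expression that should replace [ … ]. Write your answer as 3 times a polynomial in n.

The residues treated are {0, 1}, so the missing case is m ≡ 2 (mod 3); write m = 3n+2.
Then (3n+2)^3 + 2(3n+2) + 3 = 27n^3 + 54n^2 + 42n + 15 = 3(9n^3 + 18n^2 + 14n + 5).

3(9n^3 + 18n^2 + 14n + 5)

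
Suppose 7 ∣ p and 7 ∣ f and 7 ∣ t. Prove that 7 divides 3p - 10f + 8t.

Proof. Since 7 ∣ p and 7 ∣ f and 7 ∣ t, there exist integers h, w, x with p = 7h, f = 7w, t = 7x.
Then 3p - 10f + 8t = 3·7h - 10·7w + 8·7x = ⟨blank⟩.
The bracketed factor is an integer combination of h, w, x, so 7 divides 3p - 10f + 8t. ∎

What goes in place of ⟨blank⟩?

7(3h - 10w + 8x)

Pull the common 7 out of every term: 3·7h - 10·7w + 8·7x = 7(3h - 10w + 8x).
3h - 10w + 8x is an integer, which exhibits the divisibility.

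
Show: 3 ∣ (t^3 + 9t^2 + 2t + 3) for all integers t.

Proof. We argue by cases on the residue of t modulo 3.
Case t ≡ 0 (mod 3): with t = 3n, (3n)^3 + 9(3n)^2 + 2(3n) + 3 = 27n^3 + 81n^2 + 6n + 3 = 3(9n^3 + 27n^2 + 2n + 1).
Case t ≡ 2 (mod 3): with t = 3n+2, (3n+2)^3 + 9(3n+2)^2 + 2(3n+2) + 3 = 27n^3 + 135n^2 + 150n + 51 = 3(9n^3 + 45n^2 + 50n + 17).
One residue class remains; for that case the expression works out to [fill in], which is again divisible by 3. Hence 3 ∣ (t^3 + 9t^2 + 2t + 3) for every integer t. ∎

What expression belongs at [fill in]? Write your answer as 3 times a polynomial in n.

The residues treated are {0, 2}, so the missing case is t ≡ 1 (mod 3); write t = 3n+1.
Then (3n+1)^3 + 9(3n+1)^2 + 2(3n+1) + 3 = 27n^3 + 108n^2 + 69n + 15 = 3(9n^3 + 36n^2 + 23n + 5).

3(9n^3 + 36n^2 + 23n + 5)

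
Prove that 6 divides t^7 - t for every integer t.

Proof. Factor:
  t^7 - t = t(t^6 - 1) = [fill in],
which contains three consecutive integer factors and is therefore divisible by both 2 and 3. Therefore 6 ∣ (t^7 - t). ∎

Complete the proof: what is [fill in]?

t^6 - 1 = (t^2 - 1)(t^4 + t^2 + 1), and t^2 - 1 = (t-1)(t+1).
So t(t^6 - 1) = (t - 1)t(t + 1)(t^4 + t^2 + 1).

(t - 1)t(t + 1)(t^4 + t^2 + 1)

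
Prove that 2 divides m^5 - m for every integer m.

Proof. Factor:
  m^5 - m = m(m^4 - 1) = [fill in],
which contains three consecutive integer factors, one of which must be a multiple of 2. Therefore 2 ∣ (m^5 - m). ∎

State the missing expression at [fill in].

(m - 1)m(m + 1)(m^2 + 1)

m^4 - 1 = (m^2 - 1)(m^2 + 1), and m^2 - 1 = (m-1)(m+1).
So m(m^4 - 1) = (m - 1)m(m + 1)(m^2 + 1).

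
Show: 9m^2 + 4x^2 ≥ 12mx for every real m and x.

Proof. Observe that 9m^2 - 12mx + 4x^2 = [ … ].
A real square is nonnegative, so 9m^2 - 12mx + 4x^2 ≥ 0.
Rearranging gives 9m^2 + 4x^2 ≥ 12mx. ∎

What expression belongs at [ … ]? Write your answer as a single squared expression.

The leading and trailing coefficients are 3^2 and 2^2, and 12 = 2·3·2, so the trinomial is (3m - 2x)^2.
Hence 9m^2 - 12mx + 4x^2 ≥ 0.

(3m - 2x)^2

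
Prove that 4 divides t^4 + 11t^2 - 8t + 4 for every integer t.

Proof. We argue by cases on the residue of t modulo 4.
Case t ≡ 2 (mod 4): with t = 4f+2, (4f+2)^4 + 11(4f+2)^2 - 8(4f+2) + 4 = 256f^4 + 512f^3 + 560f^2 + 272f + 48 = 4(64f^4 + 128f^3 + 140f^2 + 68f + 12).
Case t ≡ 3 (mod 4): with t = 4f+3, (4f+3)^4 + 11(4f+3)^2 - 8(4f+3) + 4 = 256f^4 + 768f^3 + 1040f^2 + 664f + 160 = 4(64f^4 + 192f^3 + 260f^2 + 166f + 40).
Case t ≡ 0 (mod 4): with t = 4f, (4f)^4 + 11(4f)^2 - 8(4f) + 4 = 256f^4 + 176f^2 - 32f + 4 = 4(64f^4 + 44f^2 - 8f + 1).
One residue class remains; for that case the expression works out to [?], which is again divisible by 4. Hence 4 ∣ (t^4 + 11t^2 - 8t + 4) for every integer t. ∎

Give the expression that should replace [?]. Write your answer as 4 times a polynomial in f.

4(64f^4 + 64f^3 + 68f^2 + 18f + 2)

Only t ≡ 1 (mod 4) is unaccounted for. Put t = 4f+1:
(4f+1)^4 + 11(4f+1)^2 - 8(4f+1) + 4 expands to 256f^4 + 256f^3 + 272f^2 + 72f + 8,
and factoring out 4 leaves 4(64f^4 + 64f^3 + 68f^2 + 18f + 2).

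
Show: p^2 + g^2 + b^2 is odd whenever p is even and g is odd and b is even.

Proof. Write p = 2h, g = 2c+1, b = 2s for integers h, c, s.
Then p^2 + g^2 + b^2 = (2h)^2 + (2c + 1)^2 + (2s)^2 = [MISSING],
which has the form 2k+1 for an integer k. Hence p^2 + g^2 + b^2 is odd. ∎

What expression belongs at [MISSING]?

Expanding: (2h)^2 + (2c + 1)^2 + (2s)^2 = 4c^2 + 4c + 4h^2 + 4s^2 + 1.
Every term except the constant is even, so this is 2(2c^2 + 2c + 2h^2 + 2s^2) + 1,
and 2c^2 + 2c + 2h^2 + 2s^2 ∈ ℤ gives the required form.

2(2c^2 + 2c + 2h^2 + 2s^2) + 1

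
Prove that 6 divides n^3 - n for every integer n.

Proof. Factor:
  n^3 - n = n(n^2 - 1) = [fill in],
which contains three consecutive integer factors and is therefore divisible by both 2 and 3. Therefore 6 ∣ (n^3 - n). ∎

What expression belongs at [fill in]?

(n - 1)n(n + 1)

n(n^2 - 1) = n(n - 1)(n + 1) = (n - 1)n(n + 1).
These three factors are consecutive integers, so their product is divisible by 6.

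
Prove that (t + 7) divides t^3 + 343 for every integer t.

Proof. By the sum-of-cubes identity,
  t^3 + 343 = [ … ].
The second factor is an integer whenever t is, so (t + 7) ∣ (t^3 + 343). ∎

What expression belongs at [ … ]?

(t + 7)(t^2 - 7t + 49)

a^3 + b^3 = (a + b)(a^2 - ab + b^2). With a = t, b = 7:
t^3 + 343 = (t + 7)(t^2 - 7t + 49).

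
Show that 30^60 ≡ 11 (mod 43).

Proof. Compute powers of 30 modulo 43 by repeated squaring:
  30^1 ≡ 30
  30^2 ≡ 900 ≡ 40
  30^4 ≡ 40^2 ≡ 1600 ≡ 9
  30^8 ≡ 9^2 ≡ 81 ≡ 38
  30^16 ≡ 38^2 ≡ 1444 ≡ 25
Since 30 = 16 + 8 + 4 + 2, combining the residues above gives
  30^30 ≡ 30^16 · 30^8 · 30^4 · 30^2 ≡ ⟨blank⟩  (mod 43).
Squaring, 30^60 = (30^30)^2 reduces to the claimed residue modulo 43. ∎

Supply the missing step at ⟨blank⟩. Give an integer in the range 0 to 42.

Multiply the listed residues: 25 · 38 · 9 · 40 = 950 → 8550 → 342000.
Reducing modulo 43: 342000 = 7953·43 + 21, so 30^30 ≡ 21.

21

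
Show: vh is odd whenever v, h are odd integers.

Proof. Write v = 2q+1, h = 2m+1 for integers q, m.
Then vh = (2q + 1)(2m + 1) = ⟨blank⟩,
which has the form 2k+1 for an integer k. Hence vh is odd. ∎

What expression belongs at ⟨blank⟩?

2(2mq + m + q) + 1

(2q + 1)(2m + 1) = 4mq + 2m + 2q + 1
= 2(2mq + m + q) + 1.
Since 2mq + m + q is an integer, the product is of the form 2k+1 for an integer k.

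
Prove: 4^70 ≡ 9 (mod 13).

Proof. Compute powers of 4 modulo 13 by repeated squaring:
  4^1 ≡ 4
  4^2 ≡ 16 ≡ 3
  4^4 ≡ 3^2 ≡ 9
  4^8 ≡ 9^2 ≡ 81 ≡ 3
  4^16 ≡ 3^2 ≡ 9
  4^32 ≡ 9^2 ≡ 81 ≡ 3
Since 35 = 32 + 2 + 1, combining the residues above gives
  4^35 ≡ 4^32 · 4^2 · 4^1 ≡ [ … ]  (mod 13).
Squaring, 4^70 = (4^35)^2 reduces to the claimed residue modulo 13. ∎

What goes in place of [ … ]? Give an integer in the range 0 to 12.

4^32 · 4^2 · 4^1 ≡ 3 · 3 · 4 = 36.
36 mod 13 = 10, so 4^35 ≡ 10 (mod 13).

10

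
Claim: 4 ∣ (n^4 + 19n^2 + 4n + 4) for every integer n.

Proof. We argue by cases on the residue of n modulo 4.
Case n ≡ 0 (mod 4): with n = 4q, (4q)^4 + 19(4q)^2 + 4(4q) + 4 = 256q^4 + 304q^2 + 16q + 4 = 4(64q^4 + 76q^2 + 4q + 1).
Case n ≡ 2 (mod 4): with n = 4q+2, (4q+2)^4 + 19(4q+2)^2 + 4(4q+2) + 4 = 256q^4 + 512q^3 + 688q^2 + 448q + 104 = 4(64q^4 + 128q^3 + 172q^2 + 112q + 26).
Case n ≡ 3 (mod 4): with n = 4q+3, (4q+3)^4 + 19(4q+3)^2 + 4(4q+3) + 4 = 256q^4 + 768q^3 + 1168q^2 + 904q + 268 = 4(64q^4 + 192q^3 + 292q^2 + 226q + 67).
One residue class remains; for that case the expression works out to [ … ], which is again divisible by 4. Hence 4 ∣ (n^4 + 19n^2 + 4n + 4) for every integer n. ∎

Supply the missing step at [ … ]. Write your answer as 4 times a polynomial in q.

4(64q^4 + 64q^3 + 100q^2 + 46q + 7)

Only n ≡ 1 (mod 4) is unaccounted for. Put n = 4q+1:
(4q+1)^4 + 19(4q+1)^2 + 4(4q+1) + 4 expands to 256q^4 + 256q^3 + 400q^2 + 184q + 28,
and factoring out 4 leaves 4(64q^4 + 64q^3 + 100q^2 + 46q + 7).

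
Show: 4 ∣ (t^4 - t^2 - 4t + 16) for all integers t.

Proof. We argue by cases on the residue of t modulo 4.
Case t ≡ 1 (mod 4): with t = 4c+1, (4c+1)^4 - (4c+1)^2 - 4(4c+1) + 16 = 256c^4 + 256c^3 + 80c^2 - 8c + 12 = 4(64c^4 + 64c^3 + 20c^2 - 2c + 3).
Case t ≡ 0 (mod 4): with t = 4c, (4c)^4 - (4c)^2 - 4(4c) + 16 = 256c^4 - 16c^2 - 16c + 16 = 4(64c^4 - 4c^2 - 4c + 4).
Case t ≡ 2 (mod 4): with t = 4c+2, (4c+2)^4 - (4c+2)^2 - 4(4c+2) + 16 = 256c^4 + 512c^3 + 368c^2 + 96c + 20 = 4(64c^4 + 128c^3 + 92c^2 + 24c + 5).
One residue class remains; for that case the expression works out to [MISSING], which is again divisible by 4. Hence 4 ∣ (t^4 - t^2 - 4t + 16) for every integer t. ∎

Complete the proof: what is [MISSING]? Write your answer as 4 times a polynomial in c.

The residues treated are {1, 0, 2}, so the missing case is t ≡ 3 (mod 4); write t = 4c+3.
Then (4c+3)^4 - (4c+3)^2 - 4(4c+3) + 16 = 256c^4 + 768c^3 + 848c^2 + 392c + 76 = 4(64c^4 + 192c^3 + 212c^2 + 98c + 19).

4(64c^4 + 192c^3 + 212c^2 + 98c + 19)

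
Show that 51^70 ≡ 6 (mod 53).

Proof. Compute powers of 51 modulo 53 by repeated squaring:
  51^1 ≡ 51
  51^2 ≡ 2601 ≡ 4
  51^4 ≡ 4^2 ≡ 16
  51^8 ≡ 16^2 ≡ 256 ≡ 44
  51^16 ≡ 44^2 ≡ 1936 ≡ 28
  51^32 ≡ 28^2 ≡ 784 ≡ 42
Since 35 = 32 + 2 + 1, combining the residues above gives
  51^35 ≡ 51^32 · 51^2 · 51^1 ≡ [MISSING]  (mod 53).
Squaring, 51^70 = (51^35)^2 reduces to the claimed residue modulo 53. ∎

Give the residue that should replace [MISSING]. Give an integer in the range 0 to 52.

35

51^32 · 51^2 · 51^1 ≡ 42 · 4 · 51 = 8568.
8568 mod 53 = 35, so 51^35 ≡ 35 (mod 53).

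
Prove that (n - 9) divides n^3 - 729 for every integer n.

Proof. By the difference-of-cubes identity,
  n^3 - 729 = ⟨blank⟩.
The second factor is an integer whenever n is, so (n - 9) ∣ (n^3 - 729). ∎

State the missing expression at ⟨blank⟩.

a^3 - b^3 = (a - b)(a^2 + ab + b^2). With a = n, b = 9:
n^3 - 729 = (n - 9)(n^2 + 9n + 81).

(n - 9)(n^2 + 9n + 81)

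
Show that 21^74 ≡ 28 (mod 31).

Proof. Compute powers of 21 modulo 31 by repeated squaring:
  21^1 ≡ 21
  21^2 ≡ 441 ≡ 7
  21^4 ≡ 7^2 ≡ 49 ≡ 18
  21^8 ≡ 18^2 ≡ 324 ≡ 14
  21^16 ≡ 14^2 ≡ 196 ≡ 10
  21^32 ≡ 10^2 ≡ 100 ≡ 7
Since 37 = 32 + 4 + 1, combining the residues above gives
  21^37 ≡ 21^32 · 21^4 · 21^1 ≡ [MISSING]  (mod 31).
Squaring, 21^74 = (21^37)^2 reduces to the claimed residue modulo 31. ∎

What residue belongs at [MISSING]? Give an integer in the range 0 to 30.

11

Multiply the listed residues: 7 · 18 · 21 = 126 → 2646.
Reducing modulo 31: 2646 = 85·31 + 11, so 21^37 ≡ 11.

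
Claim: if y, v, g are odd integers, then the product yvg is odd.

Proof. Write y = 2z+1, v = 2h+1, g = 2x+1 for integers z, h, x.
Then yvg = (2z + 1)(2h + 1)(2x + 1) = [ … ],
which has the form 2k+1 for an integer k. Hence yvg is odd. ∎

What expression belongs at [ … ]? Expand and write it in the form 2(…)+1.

Expanding: (2z + 1)(2h + 1)(2x + 1) = 8hxz + 4hx + 4hz + 2h + 4xz + 2x + 2z + 1.
Every term except the constant is even, so this is 2(4hxz + 2hx + 2hz + h + 2xz + x + z) + 1,
and 4hxz + 2hx + 2hz + h + 2xz + x + z ∈ ℤ gives the required form.

2(4hxz + 2hx + 2hz + h + 2xz + x + z) + 1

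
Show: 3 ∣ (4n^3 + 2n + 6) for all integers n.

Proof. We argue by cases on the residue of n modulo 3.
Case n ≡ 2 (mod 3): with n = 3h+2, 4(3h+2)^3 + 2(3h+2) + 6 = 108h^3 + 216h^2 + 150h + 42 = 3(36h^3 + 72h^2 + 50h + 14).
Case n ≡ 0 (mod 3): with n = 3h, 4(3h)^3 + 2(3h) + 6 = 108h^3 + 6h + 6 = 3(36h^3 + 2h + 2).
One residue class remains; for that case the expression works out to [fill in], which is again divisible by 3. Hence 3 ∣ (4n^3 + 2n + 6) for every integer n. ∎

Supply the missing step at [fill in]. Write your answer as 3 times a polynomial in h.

3(36h^3 + 36h^2 + 14h + 4)

Only n ≡ 1 (mod 3) is unaccounted for. Put n = 3h+1:
4(3h+1)^3 + 2(3h+1) + 6 expands to 108h^3 + 108h^2 + 42h + 12,
and factoring out 3 leaves 3(36h^3 + 36h^2 + 14h + 4).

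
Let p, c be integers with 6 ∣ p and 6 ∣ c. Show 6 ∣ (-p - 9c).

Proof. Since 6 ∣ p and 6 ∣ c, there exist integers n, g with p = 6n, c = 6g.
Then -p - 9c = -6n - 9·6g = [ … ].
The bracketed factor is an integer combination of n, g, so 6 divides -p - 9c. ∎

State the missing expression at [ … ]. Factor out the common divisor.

Pull the common 6 out of every term: -6n - 9·6g = 6(-9g - n).
-9g - n is an integer, which exhibits the divisibility.

6(-9g - n)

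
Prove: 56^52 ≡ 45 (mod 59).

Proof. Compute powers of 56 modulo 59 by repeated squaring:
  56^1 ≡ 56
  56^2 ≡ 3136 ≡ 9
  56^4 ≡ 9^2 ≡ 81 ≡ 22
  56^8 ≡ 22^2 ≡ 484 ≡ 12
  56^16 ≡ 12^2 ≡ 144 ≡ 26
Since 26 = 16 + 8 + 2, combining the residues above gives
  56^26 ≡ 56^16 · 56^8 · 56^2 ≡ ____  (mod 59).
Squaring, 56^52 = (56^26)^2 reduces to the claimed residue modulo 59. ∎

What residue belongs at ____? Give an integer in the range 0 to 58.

35

56^16 · 56^8 · 56^2 ≡ 26 · 12 · 9 = 2808.
2808 mod 59 = 35, so 56^26 ≡ 35 (mod 59).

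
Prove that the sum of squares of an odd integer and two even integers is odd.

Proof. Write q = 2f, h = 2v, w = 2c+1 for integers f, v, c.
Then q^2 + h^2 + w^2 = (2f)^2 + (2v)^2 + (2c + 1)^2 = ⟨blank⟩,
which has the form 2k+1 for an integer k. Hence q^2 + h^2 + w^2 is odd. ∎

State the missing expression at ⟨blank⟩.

2(2c^2 + 2c + 2f^2 + 2v^2) + 1

(2f)^2 + (2v)^2 + (2c + 1)^2 = 4c^2 + 4c + 4f^2 + 4v^2 + 1
= 2(2c^2 + 2c + 2f^2 + 2v^2) + 1.
Since 2c^2 + 2c + 2f^2 + 2v^2 is an integer, the sum of squares is of the form 2k+1 for an integer k.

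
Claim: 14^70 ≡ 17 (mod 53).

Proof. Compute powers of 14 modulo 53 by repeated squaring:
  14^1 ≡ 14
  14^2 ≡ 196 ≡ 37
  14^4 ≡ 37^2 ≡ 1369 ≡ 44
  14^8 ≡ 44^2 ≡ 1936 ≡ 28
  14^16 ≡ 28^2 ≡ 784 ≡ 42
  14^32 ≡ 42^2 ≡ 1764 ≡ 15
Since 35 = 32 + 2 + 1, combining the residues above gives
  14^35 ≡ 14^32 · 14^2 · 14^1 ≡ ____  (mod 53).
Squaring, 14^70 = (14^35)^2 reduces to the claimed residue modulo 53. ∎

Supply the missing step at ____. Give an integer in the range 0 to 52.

32

Multiply the listed residues: 15 · 37 · 14 = 555 → 7770.
Reducing modulo 53: 7770 = 146·53 + 32, so 14^35 ≡ 32.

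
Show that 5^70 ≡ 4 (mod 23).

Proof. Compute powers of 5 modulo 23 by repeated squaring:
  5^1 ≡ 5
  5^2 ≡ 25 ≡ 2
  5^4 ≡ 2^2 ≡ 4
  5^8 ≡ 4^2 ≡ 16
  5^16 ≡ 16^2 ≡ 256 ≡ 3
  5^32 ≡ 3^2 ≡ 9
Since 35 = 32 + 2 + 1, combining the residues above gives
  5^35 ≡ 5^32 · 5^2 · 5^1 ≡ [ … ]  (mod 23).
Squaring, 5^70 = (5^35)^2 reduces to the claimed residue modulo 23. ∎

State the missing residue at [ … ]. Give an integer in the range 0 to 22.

21

Multiply the listed residues: 9 · 2 · 5 = 18 → 90.
Reducing modulo 23: 90 = 3·23 + 21, so 5^35 ≡ 21.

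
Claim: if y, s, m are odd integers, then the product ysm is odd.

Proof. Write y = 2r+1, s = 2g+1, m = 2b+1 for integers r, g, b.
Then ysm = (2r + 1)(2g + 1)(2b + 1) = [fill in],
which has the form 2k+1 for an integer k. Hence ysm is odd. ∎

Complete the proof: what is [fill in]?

2(4bgr + 2bg + 2br + b + 2gr + g + r) + 1

Expanding: (2r + 1)(2g + 1)(2b + 1) = 8bgr + 4bg + 4br + 2b + 4gr + 2g + 2r + 1.
Every term except the constant is even, so this is 2(4bgr + 2bg + 2br + b + 2gr + g + r) + 1,
and 4bgr + 2bg + 2br + b + 2gr + g + r ∈ ℤ gives the required form.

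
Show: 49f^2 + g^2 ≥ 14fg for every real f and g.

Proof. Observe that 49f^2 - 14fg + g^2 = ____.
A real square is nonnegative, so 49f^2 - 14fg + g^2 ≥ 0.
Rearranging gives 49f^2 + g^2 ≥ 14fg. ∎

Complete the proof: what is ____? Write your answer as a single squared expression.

(7f - g)^2

The leading and trailing coefficients are 7^2 and 1^2, and 14 = 2·7·1, so the trinomial is (7f - g)^2.
Hence 49f^2 - 14fg + g^2 ≥ 0.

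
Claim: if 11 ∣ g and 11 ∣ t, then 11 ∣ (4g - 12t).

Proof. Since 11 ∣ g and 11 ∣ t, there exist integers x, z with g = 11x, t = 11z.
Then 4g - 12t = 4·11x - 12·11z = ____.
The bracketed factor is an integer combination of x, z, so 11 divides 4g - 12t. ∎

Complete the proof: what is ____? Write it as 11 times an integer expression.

11(4x - 12z)

Pull the common 11 out of every term: 4·11x - 12·11z = 11(4x - 12z).
4x - 12z is an integer, which exhibits the divisibility.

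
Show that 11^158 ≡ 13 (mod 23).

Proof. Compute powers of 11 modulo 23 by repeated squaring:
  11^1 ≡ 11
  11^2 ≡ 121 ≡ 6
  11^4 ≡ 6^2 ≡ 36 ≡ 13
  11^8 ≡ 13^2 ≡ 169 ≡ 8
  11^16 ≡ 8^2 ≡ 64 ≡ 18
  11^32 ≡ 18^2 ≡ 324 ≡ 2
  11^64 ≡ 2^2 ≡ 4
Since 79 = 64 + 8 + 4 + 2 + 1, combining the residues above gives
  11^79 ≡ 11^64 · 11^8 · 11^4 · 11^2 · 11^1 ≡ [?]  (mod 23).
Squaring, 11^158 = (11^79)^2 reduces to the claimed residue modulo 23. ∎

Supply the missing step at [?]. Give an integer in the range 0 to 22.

17

11^64 · 11^8 · 11^4 · 11^2 · 11^1 ≡ 4 · 8 · 13 · 6 · 11 = 27456.
27456 mod 23 = 17, so 11^79 ≡ 17 (mod 23).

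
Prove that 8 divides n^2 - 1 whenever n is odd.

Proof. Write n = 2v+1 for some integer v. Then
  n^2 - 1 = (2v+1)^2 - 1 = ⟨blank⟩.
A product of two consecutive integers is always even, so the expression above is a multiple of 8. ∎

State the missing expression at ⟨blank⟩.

(2v+1)^2 - 1 = 4v^2 + 4v + 1 - 1 = 4v^2 + 4v = 4v(v+1).
Since v and v+1 are consecutive, v(v+1) is even, and 4·(even) is a multiple of 8.

4v(v + 1)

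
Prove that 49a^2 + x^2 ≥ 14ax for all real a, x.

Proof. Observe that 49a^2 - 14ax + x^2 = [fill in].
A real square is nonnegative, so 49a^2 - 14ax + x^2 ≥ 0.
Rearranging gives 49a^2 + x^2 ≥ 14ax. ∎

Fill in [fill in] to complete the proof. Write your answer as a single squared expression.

(7a - x)^2

The leading and trailing coefficients are 7^2 and 1^2, and 14 = 2·7·1, so the trinomial is (7a - x)^2.
Hence 49a^2 - 14ax + x^2 ≥ 0.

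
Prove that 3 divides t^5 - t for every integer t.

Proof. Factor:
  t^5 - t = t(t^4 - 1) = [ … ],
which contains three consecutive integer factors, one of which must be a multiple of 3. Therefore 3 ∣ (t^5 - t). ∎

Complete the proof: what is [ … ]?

(t - 1)t(t + 1)(t^2 + 1)

t^4 - 1 = (t^2 - 1)(t^2 + 1), and t^2 - 1 = (t-1)(t+1).
So t(t^4 - 1) = (t - 1)t(t + 1)(t^2 + 1).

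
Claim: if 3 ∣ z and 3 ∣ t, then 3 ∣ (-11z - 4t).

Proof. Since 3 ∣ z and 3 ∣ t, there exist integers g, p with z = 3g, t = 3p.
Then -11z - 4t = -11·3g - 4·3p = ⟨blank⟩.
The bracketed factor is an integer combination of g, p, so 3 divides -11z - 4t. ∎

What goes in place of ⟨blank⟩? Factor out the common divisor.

Each term has a factor of 3: -11·3g - 4·3p = 3·(-11g - 4p).
Since -11g - 4p is an integer, 3 ∣ (-11z - 4t).

3(-11g - 4p)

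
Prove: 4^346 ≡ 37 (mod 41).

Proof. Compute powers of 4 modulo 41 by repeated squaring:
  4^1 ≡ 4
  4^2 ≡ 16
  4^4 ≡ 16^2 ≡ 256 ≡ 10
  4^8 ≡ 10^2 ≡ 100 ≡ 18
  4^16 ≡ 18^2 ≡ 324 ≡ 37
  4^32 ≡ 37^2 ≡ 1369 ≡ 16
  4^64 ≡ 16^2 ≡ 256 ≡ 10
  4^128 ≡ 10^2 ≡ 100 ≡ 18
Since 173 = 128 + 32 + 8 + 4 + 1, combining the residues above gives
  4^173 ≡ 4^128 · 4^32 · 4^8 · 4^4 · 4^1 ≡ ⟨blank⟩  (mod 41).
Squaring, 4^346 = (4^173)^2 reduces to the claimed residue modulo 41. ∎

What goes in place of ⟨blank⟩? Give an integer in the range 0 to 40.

Multiply the listed residues: 18 · 16 · 18 · 10 · 4 = 288 → 5184 → 51840 → 207360.
Reducing modulo 41: 207360 = 5057·41 + 23, so 4^173 ≡ 23.

23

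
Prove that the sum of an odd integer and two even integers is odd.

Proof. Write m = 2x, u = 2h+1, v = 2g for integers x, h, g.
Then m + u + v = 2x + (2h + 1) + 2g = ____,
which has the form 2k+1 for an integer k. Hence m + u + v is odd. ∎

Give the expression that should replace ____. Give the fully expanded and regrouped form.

Expanding: 2x + (2h + 1) + 2g = 2g + 2h + 2x + 1.
Every term except the constant is even, so this is 2(g + h + x) + 1,
and g + h + x ∈ ℤ gives the required form.

2(g + h + x) + 1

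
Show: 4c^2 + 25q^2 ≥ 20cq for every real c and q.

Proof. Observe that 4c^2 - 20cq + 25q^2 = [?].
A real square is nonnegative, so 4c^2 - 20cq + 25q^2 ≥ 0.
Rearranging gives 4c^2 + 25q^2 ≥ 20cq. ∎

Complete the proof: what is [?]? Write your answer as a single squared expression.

The leading and trailing coefficients are 2^2 and 5^2, and 20 = 2·2·5, so the trinomial is (2c - 5q)^2.
Hence 4c^2 - 20cq + 25q^2 ≥ 0.

(2c - 5q)^2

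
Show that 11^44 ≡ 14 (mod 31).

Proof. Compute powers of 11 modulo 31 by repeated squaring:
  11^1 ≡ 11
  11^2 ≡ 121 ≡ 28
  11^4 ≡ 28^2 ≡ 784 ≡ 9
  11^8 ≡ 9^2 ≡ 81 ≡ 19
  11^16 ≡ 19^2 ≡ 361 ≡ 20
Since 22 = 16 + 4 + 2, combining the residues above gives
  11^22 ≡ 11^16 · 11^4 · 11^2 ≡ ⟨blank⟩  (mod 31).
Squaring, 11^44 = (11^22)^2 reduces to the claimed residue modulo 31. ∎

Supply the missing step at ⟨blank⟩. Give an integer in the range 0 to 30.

18

11^16 · 11^4 · 11^2 ≡ 20 · 9 · 28 = 5040.
5040 mod 31 = 18, so 11^22 ≡ 18 (mod 31).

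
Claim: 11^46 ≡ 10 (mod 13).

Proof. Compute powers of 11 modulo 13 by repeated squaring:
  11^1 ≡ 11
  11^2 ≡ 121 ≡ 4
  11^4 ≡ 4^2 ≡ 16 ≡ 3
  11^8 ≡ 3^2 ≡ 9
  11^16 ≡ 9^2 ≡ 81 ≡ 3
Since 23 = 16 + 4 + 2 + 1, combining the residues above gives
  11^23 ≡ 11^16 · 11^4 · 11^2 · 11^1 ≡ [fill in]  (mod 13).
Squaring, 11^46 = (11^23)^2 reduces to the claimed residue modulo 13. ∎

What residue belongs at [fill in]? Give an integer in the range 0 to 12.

6

11^16 · 11^4 · 11^2 · 11^1 ≡ 3 · 3 · 4 · 11 = 396.
396 mod 13 = 6, so 11^23 ≡ 6 (mod 13).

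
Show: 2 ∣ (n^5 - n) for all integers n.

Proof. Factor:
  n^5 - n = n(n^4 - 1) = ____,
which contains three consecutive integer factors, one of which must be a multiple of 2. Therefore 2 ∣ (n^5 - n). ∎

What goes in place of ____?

(n - 1)n(n + 1)(n^2 + 1)

n^4 - 1 = (n^2 - 1)(n^2 + 1), and n^2 - 1 = (n-1)(n+1).
So n(n^4 - 1) = (n - 1)n(n + 1)(n^2 + 1).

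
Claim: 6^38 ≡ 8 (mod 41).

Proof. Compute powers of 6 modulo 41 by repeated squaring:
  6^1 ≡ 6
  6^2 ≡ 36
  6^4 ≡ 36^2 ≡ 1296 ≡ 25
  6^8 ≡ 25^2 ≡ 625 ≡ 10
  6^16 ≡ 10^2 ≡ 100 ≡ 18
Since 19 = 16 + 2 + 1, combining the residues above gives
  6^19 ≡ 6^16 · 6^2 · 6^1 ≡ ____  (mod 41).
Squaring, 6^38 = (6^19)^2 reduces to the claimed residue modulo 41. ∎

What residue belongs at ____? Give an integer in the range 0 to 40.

34

Multiply the listed residues: 18 · 36 · 6 = 648 → 3888.
Reducing modulo 41: 3888 = 94·41 + 34, so 6^19 ≡ 34.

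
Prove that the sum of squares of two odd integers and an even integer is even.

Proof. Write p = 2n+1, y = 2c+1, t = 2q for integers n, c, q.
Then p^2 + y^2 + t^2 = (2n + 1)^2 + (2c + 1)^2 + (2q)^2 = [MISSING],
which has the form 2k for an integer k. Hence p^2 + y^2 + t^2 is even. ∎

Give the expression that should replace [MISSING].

(2n + 1)^2 + (2c + 1)^2 + (2q)^2 = 4c^2 + 4c + 4n^2 + 4n + 4q^2 + 2
= 2(2c^2 + 2c + 2n^2 + 2n + 2q^2 + 1).
Since 2c^2 + 2c + 2n^2 + 2n + 2q^2 + 1 is an integer, the sum of squares is of the form 2k for an integer k.

2(2c^2 + 2c + 2n^2 + 2n + 2q^2 + 1)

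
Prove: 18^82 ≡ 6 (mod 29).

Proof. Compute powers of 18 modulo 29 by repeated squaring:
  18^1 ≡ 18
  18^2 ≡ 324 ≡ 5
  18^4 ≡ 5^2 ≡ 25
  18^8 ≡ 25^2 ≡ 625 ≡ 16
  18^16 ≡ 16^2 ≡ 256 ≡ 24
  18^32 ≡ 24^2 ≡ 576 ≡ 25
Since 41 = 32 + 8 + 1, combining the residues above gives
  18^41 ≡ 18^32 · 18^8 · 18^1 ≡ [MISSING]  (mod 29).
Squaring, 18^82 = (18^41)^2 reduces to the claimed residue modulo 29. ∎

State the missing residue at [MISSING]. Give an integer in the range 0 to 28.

Multiply the listed residues: 25 · 16 · 18 = 400 → 7200.
Reducing modulo 29: 7200 = 248·29 + 8, so 18^41 ≡ 8.

8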